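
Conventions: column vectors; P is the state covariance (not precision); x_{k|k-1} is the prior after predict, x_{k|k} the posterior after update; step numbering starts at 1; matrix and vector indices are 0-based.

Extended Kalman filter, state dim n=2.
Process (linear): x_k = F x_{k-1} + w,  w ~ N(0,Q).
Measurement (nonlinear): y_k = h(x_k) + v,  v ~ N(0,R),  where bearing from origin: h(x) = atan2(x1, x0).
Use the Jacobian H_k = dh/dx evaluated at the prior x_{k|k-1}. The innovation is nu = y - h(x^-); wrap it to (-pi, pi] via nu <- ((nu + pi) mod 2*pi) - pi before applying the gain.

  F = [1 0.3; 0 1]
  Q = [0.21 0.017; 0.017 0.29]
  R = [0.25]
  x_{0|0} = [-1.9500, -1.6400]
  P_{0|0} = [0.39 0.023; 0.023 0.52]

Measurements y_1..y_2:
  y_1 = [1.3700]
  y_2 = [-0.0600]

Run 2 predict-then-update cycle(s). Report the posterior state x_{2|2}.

step 1: x^-=[-2.4420, -1.6400]  P^-=[0.6606 0.1960; 0.1960 0.8100]  H_jac=[0.1895 -0.2822]  S=[0.3173]  K=[0.2203; -0.6034]  nu=[-2.3630]  x^+=[-2.9625, -0.2142]  P^+=[0.6452 0.2382; 0.2382 0.6945]
step 2: x^-=[-3.0268, -0.2142]  P^-=[1.0606 0.4635; 0.4635 0.9845]  H_jac=[0.0233 -0.3287]  S=[0.3499]  K=[-0.3650; -0.8942]  nu=[3.0110]  x^+=[-4.1258, -2.9065]  P^+=[1.0140 0.3493; 0.3493 0.7047]

x_post = [-4.1258, -2.9065]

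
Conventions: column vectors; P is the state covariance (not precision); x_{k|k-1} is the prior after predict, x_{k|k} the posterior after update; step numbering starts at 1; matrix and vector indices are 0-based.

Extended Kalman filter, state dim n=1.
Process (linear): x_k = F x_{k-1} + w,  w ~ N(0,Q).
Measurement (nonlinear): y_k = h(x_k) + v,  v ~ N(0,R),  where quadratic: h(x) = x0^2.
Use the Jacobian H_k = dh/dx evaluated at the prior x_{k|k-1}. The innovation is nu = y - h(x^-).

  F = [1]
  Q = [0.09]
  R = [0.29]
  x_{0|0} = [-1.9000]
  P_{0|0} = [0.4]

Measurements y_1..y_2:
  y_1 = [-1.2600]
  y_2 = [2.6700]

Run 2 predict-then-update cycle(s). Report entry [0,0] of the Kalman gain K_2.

K[0,0] = -0.3011

step 1: x^-=[-1.9000]  P^-=[0.4900]  H_jac=[-3.8000]  S=[7.3656]  K=[-0.2528]  nu=[-4.8700]  x^+=[-0.6689]  P^+=[0.0193]
step 2: x^-=[-0.6689]  P^-=[0.1093]  H_jac=[-1.3378]  S=[0.4856]  K=[-0.3011]  nu=[2.2226]  x^+=[-1.3381]  P^+=[0.0653]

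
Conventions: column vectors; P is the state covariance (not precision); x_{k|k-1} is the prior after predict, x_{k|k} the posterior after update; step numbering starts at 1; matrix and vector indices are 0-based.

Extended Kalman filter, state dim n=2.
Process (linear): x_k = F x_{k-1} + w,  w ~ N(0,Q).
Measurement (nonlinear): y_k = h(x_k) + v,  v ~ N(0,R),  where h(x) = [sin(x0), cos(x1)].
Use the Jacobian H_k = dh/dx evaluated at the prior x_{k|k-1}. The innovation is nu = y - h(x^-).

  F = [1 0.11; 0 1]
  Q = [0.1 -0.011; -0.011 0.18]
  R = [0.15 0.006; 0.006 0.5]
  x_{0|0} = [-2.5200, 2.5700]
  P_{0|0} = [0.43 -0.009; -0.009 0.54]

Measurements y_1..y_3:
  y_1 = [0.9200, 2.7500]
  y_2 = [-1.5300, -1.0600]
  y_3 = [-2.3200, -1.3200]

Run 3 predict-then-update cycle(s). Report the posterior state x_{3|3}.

step 1: x^-=[-2.2373, 2.5700]  P^-=[0.5346 0.0394; 0.0394 0.7200]  H_jac=[-0.6182 0.0000; 0.0000 -0.5410]  S=[0.3543 0.0192; 0.0192 0.7107]  K=[-0.9325 -0.0048; -0.0391 -0.5470]  nu=[1.7060, 3.5910]  x^+=[-3.8454, 0.5390]  P^+=[0.2263 0.0148; 0.0148 0.5060]
step 2: x^-=[-3.7861, 0.5390]  P^-=[0.3357 0.0595; 0.0595 0.6860]  H_jac=[-0.7994 0.0000; 0.0000 -0.5132]  S=[0.3645 0.0304; 0.0304 0.6807]  K=[-0.7352 -0.0120; -0.0876 -0.5133]  nu=[-2.1308, -1.9182]  x^+=[-2.1966, 1.7103]  P^+=[0.1380 0.0203; 0.0203 0.5011]
step 3: x^-=[-2.0085, 1.7103]  P^-=[0.2486 0.0644; 0.0644 0.6811]  H_jac=[-0.4238 0.0000; 0.0000 -0.9903]  S=[0.1947 0.0330; 0.0330 1.1679]  K=[-0.5345 -0.0395; -0.0424 -0.5763]  nu=[-1.4143, -1.1809]  x^+=[-1.2059, 2.4509]  P^+=[0.1897 0.0232; 0.0232 0.2912]

x_post = [-1.2059, 2.4509]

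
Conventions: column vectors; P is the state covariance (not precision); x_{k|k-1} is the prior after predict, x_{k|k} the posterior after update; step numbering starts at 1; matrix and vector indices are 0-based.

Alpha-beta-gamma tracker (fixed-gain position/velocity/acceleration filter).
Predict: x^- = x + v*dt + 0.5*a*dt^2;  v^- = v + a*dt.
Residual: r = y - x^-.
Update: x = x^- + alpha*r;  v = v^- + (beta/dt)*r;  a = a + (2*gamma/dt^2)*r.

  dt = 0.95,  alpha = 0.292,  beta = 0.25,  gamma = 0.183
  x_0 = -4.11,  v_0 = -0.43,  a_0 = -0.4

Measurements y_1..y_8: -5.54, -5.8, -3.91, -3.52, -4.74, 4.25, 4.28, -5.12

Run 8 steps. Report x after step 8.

x_post = 10.9609

step 1: x_pred=-4.6990  r=-0.8410  x^+=-4.9446  v^+=-1.0313  a^+=-0.7411
step 2: x_pred=-6.2587  r=0.4587  x^+=-6.1248  v^+=-1.6146  a^+=-0.5550
step 3: x_pred=-7.9091  r=3.9991  x^+=-6.7414  v^+=-1.0895  a^+=1.0668
step 4: x_pred=-7.2950  r=3.7750  x^+=-6.1927  v^+=0.9174  a^+=2.5977
step 5: x_pred=-4.1490  r=-0.5910  x^+=-4.3216  v^+=3.2296  a^+=2.3580
step 6: x_pred=-0.1894  r=4.4394  x^+=1.1069  v^+=6.6380  a^+=4.1583
step 7: x_pred=9.2895  r=-5.0095  x^+=7.8267  v^+=9.2701  a^+=2.1268
step 8: x_pred=17.5931  r=-22.7131  x^+=10.9609  v^+=5.3135  a^+=-7.0843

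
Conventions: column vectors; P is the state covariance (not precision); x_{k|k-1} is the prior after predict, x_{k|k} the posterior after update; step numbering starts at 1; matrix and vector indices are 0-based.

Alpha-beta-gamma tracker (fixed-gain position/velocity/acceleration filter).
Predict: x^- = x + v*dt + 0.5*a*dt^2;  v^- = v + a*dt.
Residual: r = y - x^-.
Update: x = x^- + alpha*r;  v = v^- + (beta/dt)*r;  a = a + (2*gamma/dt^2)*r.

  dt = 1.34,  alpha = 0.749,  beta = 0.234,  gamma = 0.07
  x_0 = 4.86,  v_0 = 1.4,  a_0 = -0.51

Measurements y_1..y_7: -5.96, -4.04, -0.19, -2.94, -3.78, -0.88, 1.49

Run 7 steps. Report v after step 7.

v_post = 0.7298

step 1: x_pred=6.2781  r=-12.2381  x^+=-2.8882  v^+=-1.4205  a^+=-1.4642
step 2: x_pred=-6.1063  r=2.0663  x^+=-4.5586  v^+=-3.0217  a^+=-1.3031
step 3: x_pred=-9.7776  r=9.5876  x^+=-2.5965  v^+=-3.0936  a^+=-0.5556
step 4: x_pred=-7.2406  r=4.3006  x^+=-4.0195  v^+=-3.0870  a^+=-0.2202
step 5: x_pred=-8.3538  r=4.5738  x^+=-4.9280  v^+=-2.5834  a^+=0.1364
step 6: x_pred=-8.2674  r=7.3874  x^+=-2.7342  v^+=-1.1107  a^+=0.7124
step 7: x_pred=-3.5830  r=5.0730  x^+=0.2167  v^+=0.7298  a^+=1.1079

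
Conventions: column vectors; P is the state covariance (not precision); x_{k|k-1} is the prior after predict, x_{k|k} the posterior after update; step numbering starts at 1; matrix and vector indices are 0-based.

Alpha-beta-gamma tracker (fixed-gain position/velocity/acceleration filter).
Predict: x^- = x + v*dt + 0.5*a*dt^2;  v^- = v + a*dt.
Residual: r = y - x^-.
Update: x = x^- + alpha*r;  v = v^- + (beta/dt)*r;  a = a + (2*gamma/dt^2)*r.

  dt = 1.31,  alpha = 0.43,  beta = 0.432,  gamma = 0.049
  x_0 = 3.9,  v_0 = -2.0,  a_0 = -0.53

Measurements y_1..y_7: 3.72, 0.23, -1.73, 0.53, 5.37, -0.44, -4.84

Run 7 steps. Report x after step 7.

x_post = 0.6630

step 1: x_pred=0.8252  r=2.8948  x^+=2.0700  v^+=-1.7397  a^+=-0.3647
step 2: x_pred=-0.5219  r=0.7519  x^+=-0.1986  v^+=-1.9695  a^+=-0.3218
step 3: x_pred=-3.0547  r=1.3247  x^+=-2.4851  v^+=-1.9541  a^+=-0.2461
step 4: x_pred=-5.2561  r=5.7861  x^+=-2.7681  v^+=-0.3684  a^+=0.0843
step 5: x_pred=-3.1784  r=8.5484  x^+=0.4974  v^+=2.5611  a^+=0.5725
step 6: x_pred=4.3436  r=-4.7836  x^+=2.2867  v^+=1.7335  a^+=0.2993
step 7: x_pred=4.8144  r=-9.6544  x^+=0.6630  v^+=-1.0581  a^+=-0.2520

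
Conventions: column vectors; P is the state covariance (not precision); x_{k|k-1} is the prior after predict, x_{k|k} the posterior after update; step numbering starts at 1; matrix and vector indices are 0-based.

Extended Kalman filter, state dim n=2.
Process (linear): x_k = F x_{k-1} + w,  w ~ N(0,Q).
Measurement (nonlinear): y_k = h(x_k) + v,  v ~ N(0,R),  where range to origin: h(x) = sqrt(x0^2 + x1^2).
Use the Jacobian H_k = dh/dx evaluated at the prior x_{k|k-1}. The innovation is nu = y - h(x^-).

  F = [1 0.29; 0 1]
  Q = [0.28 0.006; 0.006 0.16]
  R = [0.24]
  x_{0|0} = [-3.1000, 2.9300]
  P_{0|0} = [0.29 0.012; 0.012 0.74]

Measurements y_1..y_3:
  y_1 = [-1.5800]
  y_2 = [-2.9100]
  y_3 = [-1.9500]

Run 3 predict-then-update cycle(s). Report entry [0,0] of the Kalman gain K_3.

K[0,0] = 0.6103

step 1: x^-=[-2.2503, 2.9300]  P^-=[0.6392 0.2326; 0.2326 0.9000]  H_jac=[-0.6091 0.7931]  S=[0.8185]  K=[-0.2503; 0.6990]  nu=[-5.2744]  x^+=[-0.9302, -0.7566]  P^+=[0.5879 0.3758; 0.3758 0.5001]
step 2: x^-=[-1.1496, -0.7566]  P^-=[1.1279 0.5268; 0.5268 0.6601]  H_jac=[-0.8353 -0.5498]  S=[1.7104]  K=[-0.7202; -0.4695]  nu=[-4.2862]  x^+=[1.9373, 1.2557]  P^+=[0.2408 -0.0515; -0.0515 0.2832]
step 3: x^-=[2.3014, 1.2557]  P^-=[0.5148 0.0366; 0.0366 0.4432]  H_jac=[0.8778 0.4789]  S=[0.7691]  K=[0.6103; 0.3178]  nu=[-4.5717]  x^+=[-0.4888, -0.1971]  P^+=[0.2283 -0.1125; -0.1125 0.3655]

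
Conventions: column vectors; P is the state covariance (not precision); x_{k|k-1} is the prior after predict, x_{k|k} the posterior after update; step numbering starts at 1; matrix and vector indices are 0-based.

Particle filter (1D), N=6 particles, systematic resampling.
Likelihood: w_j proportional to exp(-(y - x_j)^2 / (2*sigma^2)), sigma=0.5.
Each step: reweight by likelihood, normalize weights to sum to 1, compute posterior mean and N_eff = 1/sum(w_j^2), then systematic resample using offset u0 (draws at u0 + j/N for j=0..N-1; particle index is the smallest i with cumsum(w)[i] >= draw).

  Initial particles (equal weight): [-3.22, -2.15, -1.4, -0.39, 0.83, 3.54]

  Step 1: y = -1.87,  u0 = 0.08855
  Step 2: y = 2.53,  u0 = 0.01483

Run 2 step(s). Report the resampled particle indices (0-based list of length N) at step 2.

resampled_idx = [3, 3, 4, 4, 5, 5]

step 1: w=[0.0170, 0.5564, 0.4184, 0.0081, 0.0000, 0.0000]  mean=-1.8400  Neff=2.0617  idx=[1, 1, 1, 2, 2, 2]
step 2: w=[0.0000, 0.0000, 0.0000, 0.3333, 0.3333, 0.3333]  mean=-1.4000  Neff=3.0000  idx=[3, 3, 4, 4, 5, 5]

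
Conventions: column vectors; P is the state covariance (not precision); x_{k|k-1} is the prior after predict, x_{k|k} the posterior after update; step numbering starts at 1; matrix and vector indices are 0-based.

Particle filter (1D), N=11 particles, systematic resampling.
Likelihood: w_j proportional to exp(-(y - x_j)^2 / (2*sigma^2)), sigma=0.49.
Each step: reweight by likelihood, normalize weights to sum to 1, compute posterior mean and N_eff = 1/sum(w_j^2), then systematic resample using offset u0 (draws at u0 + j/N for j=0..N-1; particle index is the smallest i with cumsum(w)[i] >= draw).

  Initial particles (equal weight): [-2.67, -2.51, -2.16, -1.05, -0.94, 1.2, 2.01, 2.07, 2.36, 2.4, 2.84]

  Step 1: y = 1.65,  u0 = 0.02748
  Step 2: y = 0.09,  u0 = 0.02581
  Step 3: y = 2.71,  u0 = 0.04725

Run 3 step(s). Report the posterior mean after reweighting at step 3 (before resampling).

step 1: w=[0.0000, 0.0000, 0.0000, 0.0000, 0.0000, 0.2322, 0.2703, 0.2452, 0.1239, 0.1097, 0.0186]  mean=1.9382  Neff=4.6536  idx=[5, 5, 5, 6, 6, 6, 7, 7, 8, 8, 9]
step 2: w=[0.3304, 0.3304, 0.3304, 0.0020, 0.0020, 0.0020, 0.0012, 0.0012, 0.0001, 0.0001, 0.0001]  mean=1.2073  Neff=3.0526  idx=[0, 0, 0, 0, 1, 1, 1, 2, 2, 2, 2]
step 3: w=[0.0909, 0.0909, 0.0909, 0.0909, 0.0909, 0.0909, 0.0909, 0.0909, 0.0909, 0.0909, 0.0909]  mean=1.2000  Neff=11.0000  idx=[0, 1, 2, 3, 4, 5, 6, 7, 8, 9, 10]

post_mean = 1.2000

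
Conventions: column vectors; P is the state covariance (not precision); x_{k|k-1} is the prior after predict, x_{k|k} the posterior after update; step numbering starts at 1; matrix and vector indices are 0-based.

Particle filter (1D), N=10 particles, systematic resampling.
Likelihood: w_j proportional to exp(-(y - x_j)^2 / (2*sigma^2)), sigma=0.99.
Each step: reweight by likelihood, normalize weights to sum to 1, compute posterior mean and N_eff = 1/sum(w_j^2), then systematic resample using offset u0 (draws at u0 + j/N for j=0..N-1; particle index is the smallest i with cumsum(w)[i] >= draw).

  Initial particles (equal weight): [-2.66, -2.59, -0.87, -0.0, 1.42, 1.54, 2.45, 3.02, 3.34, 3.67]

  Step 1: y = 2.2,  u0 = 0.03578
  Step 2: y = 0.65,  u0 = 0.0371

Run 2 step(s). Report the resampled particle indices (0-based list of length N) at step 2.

resampled_idx = [0, 0, 1, 1, 1, 2, 2, 3, 3, 5]

step 1: w=[0.0000, 0.0000, 0.0020, 0.0204, 0.1766, 0.1928, 0.2333, 0.1709, 0.1241, 0.0800]  mean=2.3416  Neff=5.7406  idx=[4, 4, 5, 5, 6, 6, 7, 7, 8, 9]
step 2: w=[0.2210, 0.2210, 0.1996, 0.1996, 0.0573, 0.0573, 0.0170, 0.0170, 0.0075, 0.0029]  mean=1.6611  Neff=5.4192  idx=[0, 0, 1, 1, 1, 2, 2, 3, 3, 5]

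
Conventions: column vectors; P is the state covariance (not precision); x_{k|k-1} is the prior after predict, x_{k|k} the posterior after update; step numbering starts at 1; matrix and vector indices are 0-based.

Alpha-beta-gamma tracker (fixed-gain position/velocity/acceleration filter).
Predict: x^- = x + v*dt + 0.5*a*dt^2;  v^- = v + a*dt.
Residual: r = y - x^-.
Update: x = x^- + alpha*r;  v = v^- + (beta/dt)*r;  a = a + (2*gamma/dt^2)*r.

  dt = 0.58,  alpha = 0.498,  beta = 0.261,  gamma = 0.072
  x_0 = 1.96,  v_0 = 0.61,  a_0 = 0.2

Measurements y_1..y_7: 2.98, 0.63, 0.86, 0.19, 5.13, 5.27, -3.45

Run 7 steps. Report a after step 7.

a_post = -1.4610

step 1: x_pred=2.3474  r=0.6326  x^+=2.6625  v^+=1.0107  a^+=0.4708
step 2: x_pred=3.3278  r=-2.6978  x^+=1.9843  v^+=0.0697  a^+=-0.6841
step 3: x_pred=1.9097  r=-1.0497  x^+=1.3869  v^+=-0.7994  a^+=-1.1334
step 4: x_pred=0.7326  r=-0.5426  x^+=0.4624  v^+=-1.7010  a^+=-1.3657
step 5: x_pred=-0.7539  r=5.8839  x^+=2.1763  v^+=0.1547  a^+=1.1530
step 6: x_pred=2.4600  r=2.8100  x^+=3.8594  v^+=2.0879  a^+=2.3559
step 7: x_pred=5.4666  r=-8.9166  x^+=1.0261  v^+=-0.5581  a^+=-1.4610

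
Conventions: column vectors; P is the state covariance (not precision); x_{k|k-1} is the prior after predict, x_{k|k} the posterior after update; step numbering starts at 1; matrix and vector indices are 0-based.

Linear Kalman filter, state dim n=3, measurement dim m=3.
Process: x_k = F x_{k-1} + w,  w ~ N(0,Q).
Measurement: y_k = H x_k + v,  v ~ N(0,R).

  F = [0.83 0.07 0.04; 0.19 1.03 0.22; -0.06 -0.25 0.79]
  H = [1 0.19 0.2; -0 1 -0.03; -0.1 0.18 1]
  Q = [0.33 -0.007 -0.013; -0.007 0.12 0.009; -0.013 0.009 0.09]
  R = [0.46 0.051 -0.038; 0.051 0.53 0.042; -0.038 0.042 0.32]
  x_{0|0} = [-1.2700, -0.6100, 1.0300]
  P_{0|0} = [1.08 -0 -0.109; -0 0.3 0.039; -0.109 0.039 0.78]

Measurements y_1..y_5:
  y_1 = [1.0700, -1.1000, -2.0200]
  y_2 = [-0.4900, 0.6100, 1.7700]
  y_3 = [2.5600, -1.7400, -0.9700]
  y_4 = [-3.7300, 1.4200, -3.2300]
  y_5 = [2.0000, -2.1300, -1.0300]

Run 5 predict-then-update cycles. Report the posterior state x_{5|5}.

step 1: x^-=[-1.0556, -0.6430, 1.0424]  P^-=[1.0697 0.1733 -0.1168; 0.1733 0.5236 0.0697; -0.1168 0.0697 0.5944]  S=[1.5968 0.3372 -0.0790; 0.3372 1.0499 0.1700; -0.0790 0.1700 0.9842]  K=[0.6746 -0.0261 -0.1370; 0.0870 0.4563 0.0771; 0.0571 -0.0735 0.6458]  nu=[2.0393, -0.4257, -3.0522]  x^+=[0.7495, -0.8951, -0.7810]  P^+=[0.3198 0.0136 -0.0410; 0.0136 0.2494 -0.0030; -0.0410 -0.0030 0.1978]
step 2: x^-=[0.5281, -0.9514, -0.4382]  P^-=[0.5507 0.0670 -0.0569; 0.0670 0.4062 -0.0339; -0.0569 -0.0339 0.2357]  S=[1.0349 0.1889 -0.0846; 0.1889 0.9385 0.0675; -0.0846 0.0675 0.5711]  K=[0.5307 -0.0269 -0.0930; 0.0571 0.4213 0.0157; 0.0341 -0.0812 0.4266]  nu=[-0.7497, 1.5483, 2.4322]  x^+=[-0.1378, -0.3038, 0.4482]  P^+=[0.2503 0.0081 -0.0275; 0.0081 0.2263 -0.0194; -0.0275 -0.0194 0.1325]
step 3: x^-=[-0.1177, -0.2405, 0.4383]  P^-=[0.5027 0.0506 -0.0458; 0.0506 0.3676 -0.0484; -0.0458 -0.0484 0.1983]  S=[0.9812 0.1622 -0.0837; 0.1622 0.9007 0.0488; -0.0837 0.0488 0.5251]  K=[0.5108 -0.0299 -0.0814; 0.0460 0.4018 -0.0059; 0.0314 -0.0868 0.3828]  nu=[2.6357, -1.4864, -1.3768]  x^+=[1.3852, -0.7084, 0.1230]  P^+=[0.2402 0.0061 -0.0238; 0.0061 0.2143 -0.0247; -0.0238 -0.0247 0.1197]
step 4: x^-=[1.1050, -0.4394, 0.1912]  P^-=[0.4957 0.0467 -0.0429; 0.0467 0.3510 -0.0508; -0.0429 -0.0508 0.1912]  S=[0.9727 0.1547 -0.0833; 0.1547 0.8842 0.0441; -0.0833 0.0441 0.5161]  K=[0.5081 -0.0307 -0.0782; 0.0429 0.3918 -0.0116; 0.0313 -0.0881 0.3736]  nu=[-4.7898, 1.8651, -3.2316]  x^+=[-1.1330, 0.1236, -1.3303]  P^+=[0.2386 0.0057 -0.0228; 0.0057 0.2086 -0.0259; -0.0228 -0.0259 0.1170]
step 5: x^-=[-0.9850, -0.3806, -1.0139]  P^-=[0.4946 0.0458 -0.0421; 0.0458 0.3441 -0.0504; -0.0421 -0.0504 0.1895]  S=[0.9713 0.1525 -0.0831; 0.1525 0.8773 0.0434; -0.0831 0.0434 0.5142]  K=[0.5077 -0.0308 -0.0774; 0.0422 0.3872 -0.0124; 0.0314 -0.0878 0.3715]  nu=[3.2601, -1.7798, -0.0461]  x^+=[0.7285, -0.9316, -0.7724]  P^+=[0.2383 0.0057 -0.0225; 0.0057 0.2061 -0.0258; -0.0225 -0.0258 0.1164]

x_post = [0.7285, -0.9316, -0.7724]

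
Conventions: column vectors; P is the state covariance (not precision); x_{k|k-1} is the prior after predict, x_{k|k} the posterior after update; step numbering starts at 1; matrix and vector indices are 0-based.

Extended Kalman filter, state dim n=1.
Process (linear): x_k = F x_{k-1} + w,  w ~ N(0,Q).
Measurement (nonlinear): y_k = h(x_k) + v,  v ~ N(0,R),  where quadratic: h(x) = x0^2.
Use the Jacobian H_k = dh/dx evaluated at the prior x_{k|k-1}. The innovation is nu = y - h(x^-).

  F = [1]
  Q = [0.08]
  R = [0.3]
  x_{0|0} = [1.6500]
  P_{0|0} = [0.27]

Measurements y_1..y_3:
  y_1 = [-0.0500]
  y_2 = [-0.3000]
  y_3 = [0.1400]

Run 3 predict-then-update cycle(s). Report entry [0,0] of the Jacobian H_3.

H_jac[0,0] = 1.1146

step 1: x^-=[1.6500]  P^-=[0.3500]  H_jac=[3.3000]  S=[4.1115]  K=[0.2809]  nu=[-2.7725]  x^+=[0.8712]  P^+=[0.0255]
step 2: x^-=[0.8712]  P^-=[0.1055]  H_jac=[1.7423]  S=[0.6204]  K=[0.2964]  nu=[-1.0589]  x^+=[0.5573]  P^+=[0.0510]
step 3: x^-=[0.5573]  P^-=[0.1310]  H_jac=[1.1146]  S=[0.4628]  K=[0.3156]  nu=[-0.1706]  x^+=[0.5035]  P^+=[0.0849]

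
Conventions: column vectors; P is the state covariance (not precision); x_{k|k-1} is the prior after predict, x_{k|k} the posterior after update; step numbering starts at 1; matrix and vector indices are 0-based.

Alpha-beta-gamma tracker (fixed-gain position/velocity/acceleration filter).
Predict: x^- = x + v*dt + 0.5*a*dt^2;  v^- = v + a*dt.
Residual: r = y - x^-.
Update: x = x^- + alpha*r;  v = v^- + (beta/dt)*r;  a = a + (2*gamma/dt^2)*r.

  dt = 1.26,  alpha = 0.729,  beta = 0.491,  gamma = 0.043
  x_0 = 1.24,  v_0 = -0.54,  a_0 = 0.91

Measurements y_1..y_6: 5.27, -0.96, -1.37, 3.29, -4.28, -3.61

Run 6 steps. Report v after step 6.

step 1: x_pred=1.2820  r=3.9880  x^+=4.1892  v^+=2.1607  a^+=1.1260
step 2: x_pred=7.8055  r=-8.7655  x^+=1.4155  v^+=0.1637  a^+=0.6512
step 3: x_pred=2.1386  r=-3.5086  x^+=-0.4192  v^+=-0.3830  a^+=0.4611
step 4: x_pred=-0.5357  r=3.8257  x^+=2.2532  v^+=1.6888  a^+=0.6684
step 5: x_pred=4.9117  r=-9.1917  x^+=-1.7890  v^+=-1.0509  a^+=0.1705
step 6: x_pred=-2.9778  r=-0.6322  x^+=-3.4387  v^+=-1.0824  a^+=0.1362

v_post = -1.0824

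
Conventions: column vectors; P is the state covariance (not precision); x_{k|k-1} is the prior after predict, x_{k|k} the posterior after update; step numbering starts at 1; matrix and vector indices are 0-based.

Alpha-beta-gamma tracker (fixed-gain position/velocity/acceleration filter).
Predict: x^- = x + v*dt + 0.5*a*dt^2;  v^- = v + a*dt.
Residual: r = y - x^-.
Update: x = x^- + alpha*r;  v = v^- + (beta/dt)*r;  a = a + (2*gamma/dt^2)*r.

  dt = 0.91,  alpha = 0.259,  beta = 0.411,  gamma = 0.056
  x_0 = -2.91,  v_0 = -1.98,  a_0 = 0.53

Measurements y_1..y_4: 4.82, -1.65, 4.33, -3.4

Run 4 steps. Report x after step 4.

x_post = 5.6006

step 1: x_pred=-4.4924  r=9.3124  x^+=-2.0805  v^+=2.7082  a^+=1.7895
step 2: x_pred=1.1250  r=-2.7750  x^+=0.4062  v^+=3.0833  a^+=1.4142
step 3: x_pred=3.7976  r=0.5324  x^+=3.9355  v^+=4.6107  a^+=1.4862
step 4: x_pred=8.7466  r=-12.1466  x^+=5.6006  v^+=0.4771  a^+=-0.1566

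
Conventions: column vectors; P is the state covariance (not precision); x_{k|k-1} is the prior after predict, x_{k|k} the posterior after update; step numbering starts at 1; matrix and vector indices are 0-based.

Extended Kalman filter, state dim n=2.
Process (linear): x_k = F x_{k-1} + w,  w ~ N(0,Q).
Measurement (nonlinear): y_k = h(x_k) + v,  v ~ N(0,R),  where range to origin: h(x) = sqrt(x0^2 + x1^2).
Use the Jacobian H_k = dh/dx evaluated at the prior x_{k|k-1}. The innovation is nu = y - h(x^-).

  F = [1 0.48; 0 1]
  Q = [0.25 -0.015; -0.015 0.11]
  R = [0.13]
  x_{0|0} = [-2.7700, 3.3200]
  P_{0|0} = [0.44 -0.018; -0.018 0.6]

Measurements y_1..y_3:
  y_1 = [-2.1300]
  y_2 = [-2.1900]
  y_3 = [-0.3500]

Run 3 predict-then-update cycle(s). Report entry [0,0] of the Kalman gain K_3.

step 1: x^-=[-1.1764, 3.3200]  P^-=[0.8110 0.2550; 0.2550 0.7100]  H_jac=[-0.3340 0.9426]  S=[0.6907]  K=[-0.0442; 0.8456]  nu=[-5.6523]  x^+=[-0.9268, -1.4595]  P^+=[0.8096 0.2808; 0.2808 0.2161]
step 2: x^-=[-1.6274, -1.4595]  P^-=[1.3790 0.3695; 0.3695 0.3261]  H_jac=[-0.7445 -0.6677]  S=[1.4070]  K=[-0.9050; -0.3503]  nu=[-4.3760]  x^+=[2.3329, 0.0733]  P^+=[0.2266 -0.0765; -0.0765 0.1535]
step 3: x^-=[2.3680, 0.0733]  P^-=[0.4386 -0.0178; -0.0178 0.2635]  H_jac=[0.9995 0.0309]  S=[0.5673]  K=[0.7717; -0.0170]  nu=[-2.7192]  x^+=[0.2696, 0.1196]  P^+=[0.1007 -0.0104; -0.0104 0.2633]

K[0,0] = 0.7717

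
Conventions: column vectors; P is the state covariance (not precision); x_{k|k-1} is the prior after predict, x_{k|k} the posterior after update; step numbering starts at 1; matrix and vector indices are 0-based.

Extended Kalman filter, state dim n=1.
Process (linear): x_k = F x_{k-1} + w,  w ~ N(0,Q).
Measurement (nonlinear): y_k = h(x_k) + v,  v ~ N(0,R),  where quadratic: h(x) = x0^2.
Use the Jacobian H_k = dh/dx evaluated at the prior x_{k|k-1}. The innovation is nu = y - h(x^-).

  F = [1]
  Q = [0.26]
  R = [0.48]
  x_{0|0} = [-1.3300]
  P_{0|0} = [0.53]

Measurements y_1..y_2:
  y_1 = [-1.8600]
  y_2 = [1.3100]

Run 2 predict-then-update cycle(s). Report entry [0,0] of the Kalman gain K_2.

step 1: x^-=[-1.3300]  P^-=[0.7900]  H_jac=[-2.6600]  S=[6.0697]  K=[-0.3462]  nu=[-3.6289]  x^+=[-0.0736]  P^+=[0.0625]
step 2: x^-=[-0.0736]  P^-=[0.3225]  H_jac=[-0.1473]  S=[0.4870]  K=[-0.0975]  nu=[1.3046]  x^+=[-0.2009]  P^+=[0.3178]

K[0,0] = -0.0975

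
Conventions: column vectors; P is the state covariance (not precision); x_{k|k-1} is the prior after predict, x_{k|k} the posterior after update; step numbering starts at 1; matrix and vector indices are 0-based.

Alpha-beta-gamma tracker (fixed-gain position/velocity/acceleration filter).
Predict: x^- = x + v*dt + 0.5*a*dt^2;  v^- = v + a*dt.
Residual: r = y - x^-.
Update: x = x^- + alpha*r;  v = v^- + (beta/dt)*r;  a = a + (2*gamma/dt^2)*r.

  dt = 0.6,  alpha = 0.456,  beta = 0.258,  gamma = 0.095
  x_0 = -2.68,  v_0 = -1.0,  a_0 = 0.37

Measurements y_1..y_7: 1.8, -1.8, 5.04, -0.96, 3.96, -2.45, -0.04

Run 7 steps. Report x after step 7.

step 1: x_pred=-3.2134  r=5.0134  x^+=-0.9273  v^+=1.3778  a^+=3.0160
step 2: x_pred=0.4422  r=-2.2422  x^+=-0.5802  v^+=2.2232  a^+=1.8326
step 3: x_pred=1.0835  r=3.9565  x^+=2.8877  v^+=5.0240  a^+=3.9207
step 4: x_pred=6.6078  r=-7.5678  x^+=3.1569  v^+=4.1222  a^+=-0.0734
step 5: x_pred=5.6170  r=-1.6570  x^+=4.8614  v^+=3.3657  a^+=-0.9480
step 6: x_pred=6.7102  r=-9.1602  x^+=2.5331  v^+=-1.1420  a^+=-5.7825
step 7: x_pred=0.8071  r=-0.8471  x^+=0.4208  v^+=-4.9757  a^+=-6.2296

x_post = 0.4208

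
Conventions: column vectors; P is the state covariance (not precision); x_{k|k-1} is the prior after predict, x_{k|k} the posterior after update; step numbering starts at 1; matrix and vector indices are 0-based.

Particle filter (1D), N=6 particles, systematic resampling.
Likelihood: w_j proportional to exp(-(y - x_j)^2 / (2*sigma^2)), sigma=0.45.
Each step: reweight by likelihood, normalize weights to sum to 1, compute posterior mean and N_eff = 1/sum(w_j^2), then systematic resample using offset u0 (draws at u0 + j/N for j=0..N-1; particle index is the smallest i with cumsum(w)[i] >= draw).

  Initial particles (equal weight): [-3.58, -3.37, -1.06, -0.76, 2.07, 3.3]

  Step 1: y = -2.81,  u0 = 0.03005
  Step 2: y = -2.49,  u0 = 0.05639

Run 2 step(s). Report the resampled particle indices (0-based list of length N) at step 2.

step 1: w=[0.3338, 0.6654, 0.0008, 0.0000, 0.0000, 0.0000]  mean=-3.4383  Neff=1.8046  idx=[0, 0, 1, 1, 1, 1]
step 2: w=[0.0763, 0.0763, 0.2119, 0.2119, 0.2119, 0.2119]  mean=-3.4020  Neff=5.2308  idx=[0, 2, 3, 3, 4, 5]

resampled_idx = [0, 2, 3, 3, 4, 5]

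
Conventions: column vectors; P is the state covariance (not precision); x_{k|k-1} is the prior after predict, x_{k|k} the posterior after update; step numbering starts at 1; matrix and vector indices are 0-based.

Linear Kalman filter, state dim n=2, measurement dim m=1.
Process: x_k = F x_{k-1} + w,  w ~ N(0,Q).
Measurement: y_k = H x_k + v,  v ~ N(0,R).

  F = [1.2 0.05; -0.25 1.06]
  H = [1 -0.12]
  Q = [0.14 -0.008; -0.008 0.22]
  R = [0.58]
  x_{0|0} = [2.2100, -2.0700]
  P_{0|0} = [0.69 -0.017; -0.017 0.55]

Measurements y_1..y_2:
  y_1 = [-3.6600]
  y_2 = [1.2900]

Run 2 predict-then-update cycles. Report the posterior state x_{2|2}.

step 1: x^-=[2.5485, -2.7467]  P^-=[1.1329 -0.2073; -0.2073 0.8901]  S=[1.7755]  K=[0.6521; -0.1769]  nu=[-6.5381]  x^+=[-1.7150, -1.5901]  P^+=[0.3779 -0.0025; -0.0025 0.8346]
step 2: x^-=[-2.1375, -1.2568]  P^-=[0.6860 -0.0802; -0.0802 1.1826]  S=[1.3023]  K=[0.5342; -0.1706]  nu=[3.2767]  x^+=[-0.3872, -1.8158]  P^+=[0.3144 0.0384; 0.0384 1.1447]

x_post = [-0.3872, -1.8158]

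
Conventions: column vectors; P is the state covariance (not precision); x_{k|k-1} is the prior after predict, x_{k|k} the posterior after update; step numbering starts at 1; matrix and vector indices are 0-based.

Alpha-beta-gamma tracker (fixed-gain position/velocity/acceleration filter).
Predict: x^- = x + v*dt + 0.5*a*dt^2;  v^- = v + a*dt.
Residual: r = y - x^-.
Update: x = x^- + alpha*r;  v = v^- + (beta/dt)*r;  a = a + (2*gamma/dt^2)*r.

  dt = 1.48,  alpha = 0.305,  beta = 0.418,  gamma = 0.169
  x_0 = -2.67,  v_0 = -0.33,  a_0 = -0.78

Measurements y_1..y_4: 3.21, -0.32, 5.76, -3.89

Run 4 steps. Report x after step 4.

x_post = 4.5403

step 1: x_pred=-4.0127  r=7.2227  x^+=-1.8097  v^+=0.5555  a^+=0.3345
step 2: x_pred=-0.6212  r=0.3012  x^+=-0.5293  v^+=1.1357  a^+=0.3810
step 3: x_pred=1.5687  r=4.1913  x^+=2.8471  v^+=2.8833  a^+=1.0278
step 4: x_pred=8.2400  r=-12.1300  x^+=4.5403  v^+=0.9785  a^+=-0.8440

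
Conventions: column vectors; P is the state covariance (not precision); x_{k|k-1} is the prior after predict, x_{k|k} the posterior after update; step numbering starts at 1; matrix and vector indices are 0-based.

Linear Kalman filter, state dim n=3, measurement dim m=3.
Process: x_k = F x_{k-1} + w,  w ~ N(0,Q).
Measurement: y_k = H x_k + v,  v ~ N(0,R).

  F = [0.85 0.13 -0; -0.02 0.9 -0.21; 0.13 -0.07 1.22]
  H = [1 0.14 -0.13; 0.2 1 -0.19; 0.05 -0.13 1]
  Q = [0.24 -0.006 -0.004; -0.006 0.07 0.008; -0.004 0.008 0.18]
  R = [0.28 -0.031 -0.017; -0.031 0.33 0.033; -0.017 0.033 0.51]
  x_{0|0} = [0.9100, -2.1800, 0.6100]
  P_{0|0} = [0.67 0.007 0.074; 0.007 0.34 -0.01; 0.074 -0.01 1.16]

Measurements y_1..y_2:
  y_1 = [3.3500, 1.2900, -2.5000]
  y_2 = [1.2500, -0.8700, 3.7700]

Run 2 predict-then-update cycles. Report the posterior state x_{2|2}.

x_post = [1.9048, -0.7144, 1.2640]

step 1: x^-=[0.4901, -2.1083, 1.0151]  P^-=[0.7314 0.0148 0.1418; 0.0148 0.4010 -0.3265; 0.1418 -0.3265 1.9446]  S=[1.0312 0.2551 -0.1527; 0.2551 0.9496 -0.6885; -0.1527 -0.6885 2.5621]  K=[0.7012 0.0411 0.1217; -0.0116 0.4799 -0.0192; -0.0010 -0.1720 0.7320]  nu=[3.2870, 3.4931, -3.8137]  x^+=[2.4743, -0.3970, -2.3809]  P^+=[0.2030 -0.0379 0.0364; -0.0379 0.1714 0.0304; 0.0364 0.0304 0.3698]
step 2: x^-=[2.0516, 0.0932, -2.5552]  P^-=[0.3812 -0.0256 0.0611; -0.0256 0.2154 -0.0706; 0.0611 -0.0706 0.7418]  S=[0.6575 0.0653 -0.0455; 0.0653 0.5994 -0.1935; -0.0455 -0.1935 1.2811]  K=[0.5653 0.0327 0.0902; -0.0172 0.3677 -0.0231; -0.0149 -0.1484 0.5656]  nu=[-1.1468, -1.8590, 6.2348]  x^+=[1.9048, -0.7144, 1.2640]  P^+=[0.1634 -0.0317 0.0252; -0.0317 0.1311 0.0193; 0.0252 0.0193 0.2851]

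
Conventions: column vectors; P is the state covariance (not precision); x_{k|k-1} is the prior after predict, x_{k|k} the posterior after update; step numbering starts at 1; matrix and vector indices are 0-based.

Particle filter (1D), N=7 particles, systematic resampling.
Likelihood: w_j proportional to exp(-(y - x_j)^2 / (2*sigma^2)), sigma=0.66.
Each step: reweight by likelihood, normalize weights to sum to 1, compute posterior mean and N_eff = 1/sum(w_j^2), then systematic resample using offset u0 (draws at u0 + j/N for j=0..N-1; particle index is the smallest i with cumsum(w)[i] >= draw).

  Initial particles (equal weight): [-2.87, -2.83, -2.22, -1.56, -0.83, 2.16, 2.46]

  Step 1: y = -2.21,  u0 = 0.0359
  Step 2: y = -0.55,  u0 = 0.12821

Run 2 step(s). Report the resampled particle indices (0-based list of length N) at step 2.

step 1: w=[0.2037, 0.2160, 0.3358, 0.2068, 0.0377, 0.0000, 0.0000]  mean=-2.2952  Neff=4.0803  idx=[0, 0, 1, 2, 2, 2, 3]
step 2: w=[0.0047, 0.0047, 0.0058, 0.0928, 0.0928, 0.0928, 0.7064]  mean=-1.7634  Neff=1.9049  idx=[4, 5, 6, 6, 6, 6, 6]

resampled_idx = [4, 5, 6, 6, 6, 6, 6]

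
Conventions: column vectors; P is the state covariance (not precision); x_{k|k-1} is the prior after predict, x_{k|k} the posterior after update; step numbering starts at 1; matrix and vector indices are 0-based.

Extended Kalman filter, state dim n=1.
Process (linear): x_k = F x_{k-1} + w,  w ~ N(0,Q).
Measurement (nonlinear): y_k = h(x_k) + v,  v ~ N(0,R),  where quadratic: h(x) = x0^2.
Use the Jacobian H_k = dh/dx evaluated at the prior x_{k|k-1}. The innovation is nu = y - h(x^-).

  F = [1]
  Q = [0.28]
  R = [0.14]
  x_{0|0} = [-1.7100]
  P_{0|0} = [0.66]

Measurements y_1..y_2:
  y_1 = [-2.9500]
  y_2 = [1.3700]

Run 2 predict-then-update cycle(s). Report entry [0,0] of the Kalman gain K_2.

K[0,0] = -0.0584

step 1: x^-=[-1.7100]  P^-=[0.9400]  H_jac=[-3.4200]  S=[11.1346]  K=[-0.2887]  nu=[-5.8741]  x^+=[-0.0140]  P^+=[0.0118]
step 2: x^-=[-0.0140]  P^-=[0.2918]  H_jac=[-0.0280]  S=[0.1402]  K=[-0.0584]  nu=[1.3698]  x^+=[-0.0940]  P^+=[0.2913]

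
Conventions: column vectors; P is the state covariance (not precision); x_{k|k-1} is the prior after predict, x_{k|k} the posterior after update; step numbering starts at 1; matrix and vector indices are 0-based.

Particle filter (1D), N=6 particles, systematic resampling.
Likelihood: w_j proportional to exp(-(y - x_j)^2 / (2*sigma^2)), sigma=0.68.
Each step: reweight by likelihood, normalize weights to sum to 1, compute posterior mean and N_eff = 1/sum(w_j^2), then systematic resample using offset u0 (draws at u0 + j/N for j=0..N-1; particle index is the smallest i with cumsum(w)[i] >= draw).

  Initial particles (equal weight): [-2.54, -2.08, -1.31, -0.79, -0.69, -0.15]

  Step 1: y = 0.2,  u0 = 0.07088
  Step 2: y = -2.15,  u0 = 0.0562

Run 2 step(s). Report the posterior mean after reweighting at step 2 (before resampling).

step 1: w=[0.0002, 0.0021, 0.0489, 0.1996, 0.2446, 0.5046]  mean=-0.4711  Neff=2.8037  idx=[3, 3, 4, 5, 5, 5]
step 2: w=[0.3300, 0.3300, 0.2433, 0.0323, 0.0323, 0.0323]  mean=-0.7037  Neff=3.5705  idx=[0, 0, 1, 1, 2, 2]

post_mean = -0.7037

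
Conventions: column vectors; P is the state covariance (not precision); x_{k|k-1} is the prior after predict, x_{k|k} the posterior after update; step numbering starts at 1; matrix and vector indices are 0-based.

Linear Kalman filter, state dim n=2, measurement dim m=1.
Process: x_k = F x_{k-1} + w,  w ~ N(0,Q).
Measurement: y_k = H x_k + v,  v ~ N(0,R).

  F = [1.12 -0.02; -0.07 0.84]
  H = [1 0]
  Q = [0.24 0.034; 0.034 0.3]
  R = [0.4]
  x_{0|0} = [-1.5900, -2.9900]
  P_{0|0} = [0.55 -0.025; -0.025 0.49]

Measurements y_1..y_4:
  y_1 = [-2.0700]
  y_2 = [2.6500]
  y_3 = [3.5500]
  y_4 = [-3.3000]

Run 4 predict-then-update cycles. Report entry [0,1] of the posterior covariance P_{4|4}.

step 1: x^-=[-1.7210, -2.4003]  P^-=[0.9312 -0.0409; -0.0409 0.6514]  S=[1.3312]  K=[0.6995; -0.0307]  nu=[-0.3490]  x^+=[-1.9651, -2.3896]  P^+=[0.2798 -0.0123; -0.0123 0.6501]
step 2: x^-=[-2.1532, -1.8697]  P^-=[0.5918 -0.0104; -0.0104 0.7615]  S=[0.9918]  K=[0.5967; -0.0105]  nu=[4.8032]  x^+=[0.7129, -1.9202]  P^+=[0.2387 -0.0042; -0.0042 0.7614]
step 3: x^-=[0.8368, -1.6629]  P^-=[0.5399 -0.0015; -0.0015 0.8389]  S=[0.9399]  K=[0.5744; -0.0016]  nu=[2.7132]  x^+=[2.3953, -1.6672]  P^+=[0.2298 -0.0006; -0.0006 0.8389]
step 4: x^-=[2.7161, -1.5681]  P^-=[0.5286 0.0013; 0.0013 0.8931]  S=[0.9286]  K=[0.5692; 0.0014]  nu=[-6.0161]  x^+=[-0.7085, -1.5765]  P^+=[0.2277 0.0006; 0.0006 0.8931]

P_post[0,1] = 0.0006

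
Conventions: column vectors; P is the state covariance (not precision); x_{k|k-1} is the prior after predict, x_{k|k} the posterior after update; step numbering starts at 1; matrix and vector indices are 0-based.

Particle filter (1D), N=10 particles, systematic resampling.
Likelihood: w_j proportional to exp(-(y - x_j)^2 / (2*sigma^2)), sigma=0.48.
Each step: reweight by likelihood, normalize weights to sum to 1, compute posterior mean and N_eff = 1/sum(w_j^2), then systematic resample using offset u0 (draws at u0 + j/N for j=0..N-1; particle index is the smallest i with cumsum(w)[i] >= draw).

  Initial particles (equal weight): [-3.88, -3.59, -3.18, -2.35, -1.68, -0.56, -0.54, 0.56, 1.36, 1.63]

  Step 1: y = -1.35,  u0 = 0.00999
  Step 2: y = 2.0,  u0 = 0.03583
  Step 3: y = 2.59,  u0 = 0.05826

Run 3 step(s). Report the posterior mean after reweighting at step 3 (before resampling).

step 1: w=[0.0000, 0.0000, 0.0005, 0.0813, 0.5625, 0.1839, 0.1715, 0.0003, 0.0000, 0.0000]  mean=-1.3332  Neff=2.5891  idx=[3, 4, 4, 4, 4, 4, 4, 5, 5, 6]
step 2: w=[0.0000, 0.0000, 0.0000, 0.0000, 0.0000, 0.0000, 0.0000, 0.3079, 0.3079, 0.3842]  mean=-0.5523  Neff=2.9655  idx=[7, 7, 7, 8, 8, 8, 9, 9, 9, 9]
step 3: w=[0.0889, 0.0889, 0.0889, 0.0889, 0.0889, 0.0889, 0.1167, 0.1167, 0.1167, 0.1167]  mean=-0.5507  Neff=9.8173  idx=[0, 1, 2, 4, 5, 6, 7, 7, 8, 9]

post_mean = -0.5507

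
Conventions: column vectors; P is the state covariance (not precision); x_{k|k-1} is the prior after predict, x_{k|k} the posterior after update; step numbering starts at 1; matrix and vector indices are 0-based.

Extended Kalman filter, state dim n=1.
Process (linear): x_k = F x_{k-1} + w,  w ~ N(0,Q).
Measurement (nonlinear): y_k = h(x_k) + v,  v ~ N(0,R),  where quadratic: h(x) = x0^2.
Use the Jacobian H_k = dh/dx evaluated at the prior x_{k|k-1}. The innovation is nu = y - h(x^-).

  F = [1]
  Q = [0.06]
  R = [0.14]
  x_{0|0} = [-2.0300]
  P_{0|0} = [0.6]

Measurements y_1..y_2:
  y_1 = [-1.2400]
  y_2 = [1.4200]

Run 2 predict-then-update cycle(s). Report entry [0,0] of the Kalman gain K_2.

K[0,0] = -0.3494

step 1: x^-=[-2.0300]  P^-=[0.6600]  H_jac=[-4.0600]  S=[11.0192]  K=[-0.2432]  nu=[-5.3609]  x^+=[-0.7264]  P^+=[0.0084]
step 2: x^-=[-0.7264]  P^-=[0.0684]  H_jac=[-1.4527]  S=[0.2843]  K=[-0.3494]  nu=[0.8924]  x^+=[-1.0382]  P^+=[0.0337]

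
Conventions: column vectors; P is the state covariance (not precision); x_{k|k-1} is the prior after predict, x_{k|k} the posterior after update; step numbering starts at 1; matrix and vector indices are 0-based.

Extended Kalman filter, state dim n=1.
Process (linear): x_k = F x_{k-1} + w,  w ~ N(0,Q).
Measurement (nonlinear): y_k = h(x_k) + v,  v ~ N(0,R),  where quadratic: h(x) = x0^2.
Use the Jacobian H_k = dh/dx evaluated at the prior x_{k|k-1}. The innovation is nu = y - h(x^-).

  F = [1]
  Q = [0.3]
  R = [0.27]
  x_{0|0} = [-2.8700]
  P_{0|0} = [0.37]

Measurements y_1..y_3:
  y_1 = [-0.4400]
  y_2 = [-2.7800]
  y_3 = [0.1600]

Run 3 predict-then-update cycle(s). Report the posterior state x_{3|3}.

step 1: x^-=[-2.8700]  P^-=[0.6700]  H_jac=[-5.7400]  S=[22.3449]  K=[-0.1721]  nu=[-8.6769]  x^+=[-1.3766]  P^+=[0.0081]
step 2: x^-=[-1.3766]  P^-=[0.3081]  H_jac=[-2.7532]  S=[2.6054]  K=[-0.3256]  nu=[-4.6751]  x^+=[0.1455]  P^+=[0.0319]
step 3: x^-=[0.1455]  P^-=[0.3319]  H_jac=[0.2909]  S=[0.2981]  K=[0.3239]  nu=[0.1388]  x^+=[0.1904]  P^+=[0.3006]

x_post = [0.1904]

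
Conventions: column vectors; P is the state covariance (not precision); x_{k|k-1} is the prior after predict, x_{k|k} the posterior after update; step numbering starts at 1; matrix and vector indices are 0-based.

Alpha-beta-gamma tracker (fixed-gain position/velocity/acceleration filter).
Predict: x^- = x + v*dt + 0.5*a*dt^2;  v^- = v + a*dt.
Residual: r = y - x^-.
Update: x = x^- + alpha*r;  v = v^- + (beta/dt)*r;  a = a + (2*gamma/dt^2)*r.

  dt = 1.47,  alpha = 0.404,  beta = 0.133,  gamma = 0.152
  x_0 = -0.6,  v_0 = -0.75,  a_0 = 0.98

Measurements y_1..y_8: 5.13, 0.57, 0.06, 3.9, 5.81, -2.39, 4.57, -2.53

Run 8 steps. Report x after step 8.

step 1: x_pred=-0.6437  r=5.7737  x^+=1.6889  v^+=1.2130  a^+=1.7923
step 2: x_pred=5.4084  r=-4.8384  x^+=3.4537  v^+=3.4098  a^+=1.1116
step 3: x_pred=9.6671  r=-9.6071  x^+=5.7859  v^+=4.1746  a^+=-0.2400
step 4: x_pred=11.6633  r=-7.7633  x^+=8.5269  v^+=3.1195  a^+=-1.3321
step 5: x_pred=11.6732  r=-5.8632  x^+=9.3045  v^+=0.6307  a^+=-2.1570
step 6: x_pred=7.9012  r=-10.2912  x^+=3.7435  v^+=-3.4711  a^+=-3.6048
step 7: x_pred=-5.2538  r=9.8238  x^+=-1.2850  v^+=-7.8813  a^+=-2.2227
step 8: x_pred=-15.2720  r=12.7420  x^+=-10.1243  v^+=-9.9959  a^+=-0.4302

x_post = -10.1243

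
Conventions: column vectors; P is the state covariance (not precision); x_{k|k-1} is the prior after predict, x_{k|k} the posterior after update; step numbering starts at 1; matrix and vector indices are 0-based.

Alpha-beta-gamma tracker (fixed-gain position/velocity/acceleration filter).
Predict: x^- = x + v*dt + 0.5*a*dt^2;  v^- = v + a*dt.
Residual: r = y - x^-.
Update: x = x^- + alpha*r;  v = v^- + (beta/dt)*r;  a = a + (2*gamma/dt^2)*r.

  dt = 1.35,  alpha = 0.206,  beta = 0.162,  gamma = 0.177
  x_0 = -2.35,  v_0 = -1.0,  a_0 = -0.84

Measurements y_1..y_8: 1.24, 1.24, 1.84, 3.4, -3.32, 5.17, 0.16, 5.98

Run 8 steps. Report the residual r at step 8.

step 1: x_pred=-4.4655  r=5.7055  x^+=-3.2901  v^+=-1.4493  a^+=0.2682
step 2: x_pred=-5.0023  r=6.2423  x^+=-3.7164  v^+=-0.3382  a^+=1.4807
step 3: x_pred=-2.8236  r=4.6636  x^+=-1.8629  v^+=2.2204  a^+=2.3866
step 4: x_pred=3.3094  r=0.0906  x^+=3.3281  v^+=5.4532  a^+=2.4042
step 5: x_pred=12.8807  r=-16.2007  x^+=9.5434  v^+=6.7547  a^+=-0.7426
step 6: x_pred=17.9855  r=-12.8155  x^+=15.3455  v^+=4.2143  a^+=-3.2319
step 7: x_pred=18.0898  r=-17.9298  x^+=14.3962  v^+=-2.3003  a^+=-6.7146
step 8: x_pred=5.1722  r=0.8078  x^+=5.3386  v^+=-11.2680  a^+=-6.5576

resid = 0.8078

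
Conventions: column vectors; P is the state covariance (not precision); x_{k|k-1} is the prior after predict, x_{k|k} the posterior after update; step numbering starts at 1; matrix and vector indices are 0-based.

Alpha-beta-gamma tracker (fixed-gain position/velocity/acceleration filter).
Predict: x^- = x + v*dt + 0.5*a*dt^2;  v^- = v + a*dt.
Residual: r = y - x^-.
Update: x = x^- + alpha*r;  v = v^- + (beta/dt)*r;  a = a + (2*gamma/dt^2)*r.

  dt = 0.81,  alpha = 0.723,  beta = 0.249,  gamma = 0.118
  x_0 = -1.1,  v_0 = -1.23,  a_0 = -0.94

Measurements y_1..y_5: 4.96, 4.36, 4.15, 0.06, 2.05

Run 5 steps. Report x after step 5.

x_post = 2.2549

step 1: x_pred=-2.4047  r=7.3647  x^+=2.9200  v^+=0.2726  a^+=1.7091
step 2: x_pred=3.7014  r=0.6586  x^+=4.1776  v^+=1.8594  a^+=1.9460
step 3: x_pred=6.3220  r=-2.1720  x^+=4.7517  v^+=2.7679  a^+=1.1647
step 4: x_pred=7.3757  r=-7.3157  x^+=2.0865  v^+=1.4624  a^+=-1.4668
step 5: x_pred=2.7898  r=-0.7398  x^+=2.2549  v^+=0.0469  a^+=-1.7329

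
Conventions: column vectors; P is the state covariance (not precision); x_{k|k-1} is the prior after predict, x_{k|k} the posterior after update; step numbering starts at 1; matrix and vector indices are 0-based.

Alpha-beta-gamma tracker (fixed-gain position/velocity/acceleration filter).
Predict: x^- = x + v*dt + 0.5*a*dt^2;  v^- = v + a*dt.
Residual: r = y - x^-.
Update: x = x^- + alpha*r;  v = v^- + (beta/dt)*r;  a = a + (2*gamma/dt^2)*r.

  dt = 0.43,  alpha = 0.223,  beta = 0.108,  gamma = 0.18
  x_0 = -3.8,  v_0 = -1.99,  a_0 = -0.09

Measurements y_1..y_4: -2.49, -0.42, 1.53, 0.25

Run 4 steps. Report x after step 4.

step 1: x_pred=-4.6640  r=2.1740  x^+=-4.1792  v^+=-1.4827  a^+=4.1428
step 2: x_pred=-4.4338  r=4.0138  x^+=-3.5387  v^+=1.3068  a^+=11.9576
step 3: x_pred=-1.8713  r=3.4013  x^+=-1.1128  v^+=7.3029  a^+=18.5799
step 4: x_pred=3.7452  r=-3.4952  x^+=2.9657  v^+=14.4144  a^+=11.7748

x_post = 2.9657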